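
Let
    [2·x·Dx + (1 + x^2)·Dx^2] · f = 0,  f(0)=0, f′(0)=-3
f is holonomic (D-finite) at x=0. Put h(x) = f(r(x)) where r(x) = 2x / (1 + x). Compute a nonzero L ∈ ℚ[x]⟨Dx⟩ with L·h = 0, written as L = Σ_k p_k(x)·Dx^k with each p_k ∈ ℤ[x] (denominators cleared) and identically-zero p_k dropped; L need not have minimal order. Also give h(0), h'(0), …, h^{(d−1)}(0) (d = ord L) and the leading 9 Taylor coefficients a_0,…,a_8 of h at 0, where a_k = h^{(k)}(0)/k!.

f: a_k = 0, -3, 0, 1, 0, -3/5, 0, 3/7, 0, …
h₀=f(r): pull back L_f along r ⇒ L₀.
L = (2 + 10·x)·Dx + (1 + 2·x + 5·x^2)·Dx^2  (order 2).
h: a_k = 0, -6, 6, 2, -18, 114/5, 22, -834/7, 126, …
ICs: h(0) = 0, h′(0) = -6.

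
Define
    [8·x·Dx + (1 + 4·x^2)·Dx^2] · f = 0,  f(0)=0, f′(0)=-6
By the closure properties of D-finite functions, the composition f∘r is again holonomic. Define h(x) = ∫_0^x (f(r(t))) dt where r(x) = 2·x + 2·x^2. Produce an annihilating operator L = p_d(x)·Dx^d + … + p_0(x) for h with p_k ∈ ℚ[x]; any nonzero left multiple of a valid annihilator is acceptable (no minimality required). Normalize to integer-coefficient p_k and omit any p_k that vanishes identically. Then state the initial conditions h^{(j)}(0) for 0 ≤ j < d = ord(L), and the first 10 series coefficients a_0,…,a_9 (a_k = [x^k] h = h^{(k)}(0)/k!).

f: a_k = 0, -6, 0, 8, 0, -96/5, 0, 384/7, 0, -512/3, …
h₀=f(r): pull back L_f along r ⇒ L₀.
h=∫₀ˣh₀: take L = L₀·Dx.
L = (-2 + 32·x + 128·x^2 + 192·x^3 + 96·x^4)·Dx^2 + (1 + 2·x + 16·x^2 + 64·x^3 + 80·x^4 + 32·x^5)·Dx^3  (order 3).
h: a_k = 0, 0, -6, -4, 16, 192/5, -352/5, -3008/7, 768/7, 14336/3, …
ICs: h(0) = 0, h′(0) = 0, h′′(0) = -12.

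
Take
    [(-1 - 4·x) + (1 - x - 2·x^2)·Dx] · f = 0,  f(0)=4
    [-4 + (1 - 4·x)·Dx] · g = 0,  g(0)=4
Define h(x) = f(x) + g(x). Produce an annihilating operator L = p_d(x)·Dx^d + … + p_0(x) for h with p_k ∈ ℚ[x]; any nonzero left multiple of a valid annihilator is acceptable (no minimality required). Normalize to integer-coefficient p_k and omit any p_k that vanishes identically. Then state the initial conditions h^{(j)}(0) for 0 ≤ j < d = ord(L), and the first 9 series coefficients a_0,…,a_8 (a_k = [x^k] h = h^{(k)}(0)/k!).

f: a_k = 4, 4, 12, 20, 44, 84, 172, 340, 684, …
g: a_k = 4, 16, 64, 256, 1024, 4096, 16384, 65536, 262144, …
f+g: L₀ = lclm(L_f,L_g), ord ≤ 1+1.
L = (-8 - 144·x + 96·x^2 - 128·x^3) + (26 - 28·x - 120·x^2 + 128·x^3 - 256·x^4)·Dx + (-3 + 19·x - 34·x^2 + 24·x^3 + 16·x^4 - 64·x^5)·Dx^2  (order 2).
h: a_k = 8, 20, 76, 276, 1068, 4180, 16556, 65876, 262828, …
ICs: h(0) = 8, h′(0) = 20.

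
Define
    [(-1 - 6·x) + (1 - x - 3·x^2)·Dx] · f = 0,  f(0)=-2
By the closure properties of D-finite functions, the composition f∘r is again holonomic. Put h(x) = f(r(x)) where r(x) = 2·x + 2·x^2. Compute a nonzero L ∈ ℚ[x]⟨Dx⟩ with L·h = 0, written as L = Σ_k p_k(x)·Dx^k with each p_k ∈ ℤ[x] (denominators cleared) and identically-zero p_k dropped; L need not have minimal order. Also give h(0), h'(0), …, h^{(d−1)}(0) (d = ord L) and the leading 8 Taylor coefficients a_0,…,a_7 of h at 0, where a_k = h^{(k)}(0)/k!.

f: a_k = -2, -2, -8, -14, -38, -80, -194, -434, …
f∘r: x↦r, Dx↦Dx/r' in L_f ⇒ L₀.
L = (2 + 28·x + 72·x^2 + 48·x^3) + (-1 + 2·x + 14·x^2 + 24·x^3 + 12·x^4)·Dx  (order 1).
h: a_k = -2, -4, -36, -176, -976, -5328, -28976, -158080, …
ICs: h(0) = -2.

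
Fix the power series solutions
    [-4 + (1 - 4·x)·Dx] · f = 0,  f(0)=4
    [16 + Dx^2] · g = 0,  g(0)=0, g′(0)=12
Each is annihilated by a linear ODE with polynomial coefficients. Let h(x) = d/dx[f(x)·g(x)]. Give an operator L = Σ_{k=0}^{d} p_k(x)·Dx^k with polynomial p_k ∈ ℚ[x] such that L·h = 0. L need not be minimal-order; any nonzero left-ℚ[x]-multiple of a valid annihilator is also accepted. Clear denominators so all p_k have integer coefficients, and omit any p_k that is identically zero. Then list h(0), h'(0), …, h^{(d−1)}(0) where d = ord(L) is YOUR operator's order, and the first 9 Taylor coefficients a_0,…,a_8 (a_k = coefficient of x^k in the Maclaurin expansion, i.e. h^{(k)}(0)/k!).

f: a_k = 4, 16, 64, 256, 1024, 4096, 16384, 65536, 262144, …
g: a_k = 0, 12, 0, -32, 0, 128/5, 0, -1024/105, 0, …
Product ⇒ symmetric product L₀, ord ≤ 2.
h₀' ⇒ L via d/dx closure of L₀.
L = (-16 - 128·x + 256·x^2) + (-8 + 32·x)·Dx + (1 - 8·x + 16·x^2)·Dx^2  (order 2).
h: a_k = 48, 384, 1920, 10240, 51712, 1241088/5, 17371136/15, 555876352/105, 2501451776/105, …
ICs: h(0) = 48, h′(0) = 384.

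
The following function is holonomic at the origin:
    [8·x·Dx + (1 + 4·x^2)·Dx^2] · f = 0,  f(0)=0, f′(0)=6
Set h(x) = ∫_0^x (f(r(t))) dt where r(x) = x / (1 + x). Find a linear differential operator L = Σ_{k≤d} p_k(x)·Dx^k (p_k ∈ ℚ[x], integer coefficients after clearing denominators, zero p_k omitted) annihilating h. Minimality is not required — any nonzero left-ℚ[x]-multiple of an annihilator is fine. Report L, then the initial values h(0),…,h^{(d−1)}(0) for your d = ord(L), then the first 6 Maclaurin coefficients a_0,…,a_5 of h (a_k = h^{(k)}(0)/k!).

f: a_k = 0, 6, 0, -8, 0, 96/5, …
Change of var in L_f (x↦r) gives L₀.
∫: right-multiply L₀ by Dx.
L = (2 + 10·x)·Dx^2 + (1 + 2·x + 5·x^2)·Dx^3  (order 3).
h: a_k = 0, 0, 3, -2, -1/2, 18/5, …
ICs: h(0) = 0, h′(0) = 0, h′′(0) = 6.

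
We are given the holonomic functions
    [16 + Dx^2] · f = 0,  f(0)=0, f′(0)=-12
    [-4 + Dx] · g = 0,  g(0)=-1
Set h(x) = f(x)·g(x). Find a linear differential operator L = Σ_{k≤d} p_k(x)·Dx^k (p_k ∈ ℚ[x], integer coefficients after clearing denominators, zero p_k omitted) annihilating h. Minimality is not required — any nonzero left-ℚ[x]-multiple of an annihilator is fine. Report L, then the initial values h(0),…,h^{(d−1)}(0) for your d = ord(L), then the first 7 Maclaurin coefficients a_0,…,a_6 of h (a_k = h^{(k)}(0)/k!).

L = 32 - 8·Dx + Dx^2  (order 2).
h: a_k = 0, 12, 48, 64, 0, -512/5, -2048/15, …
ICs: h(0) = 0, h′(0) = 12.

f: a_k = 0, -12, 0, 32, 0, -128/5, 0, …
g: a_k = -1, -4, -8, -32/3, -32/3, -128/15, -256/45, …
h₀=f·g: eliminate ⇒ L₀, order ≤ 2·1.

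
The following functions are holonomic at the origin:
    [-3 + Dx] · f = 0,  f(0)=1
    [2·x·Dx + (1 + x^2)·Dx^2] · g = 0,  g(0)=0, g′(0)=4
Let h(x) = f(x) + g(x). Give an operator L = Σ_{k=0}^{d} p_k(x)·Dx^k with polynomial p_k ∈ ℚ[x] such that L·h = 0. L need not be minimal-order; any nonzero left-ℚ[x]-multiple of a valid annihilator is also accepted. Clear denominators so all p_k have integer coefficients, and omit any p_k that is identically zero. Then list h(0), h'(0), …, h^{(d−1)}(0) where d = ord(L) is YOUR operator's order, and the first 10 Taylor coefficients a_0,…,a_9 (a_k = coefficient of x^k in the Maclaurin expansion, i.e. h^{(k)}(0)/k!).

f: a_k = 1, 3, 9/2, 9/2, 27/8, 81/40, 81/80, 243/560, 729/4480, 243/4480, …
g: a_k = 0, 4, 0, -4/3, 0, 4/5, 0, -4/7, 0, 4/9, …
L₀ := lclm(L_f,L_g); ord L₀ ≤ 1+2.
L = (6 - 18·x - 18·x^2 - 18·x^3)·Dx + (-11 - 12·x^2 - 9·x^4)·Dx^2 + (3 + 2·x + 6·x^2 + 2·x^3 + 3·x^4)·Dx^3  (order 3).
h: a_k = 1, 7, 9/2, 19/6, 27/8, 113/40, 81/80, -11/80, 729/4480, 20107/40320, …
ICs: h(0) = 1, h′(0) = 7, h′′(0) = 9.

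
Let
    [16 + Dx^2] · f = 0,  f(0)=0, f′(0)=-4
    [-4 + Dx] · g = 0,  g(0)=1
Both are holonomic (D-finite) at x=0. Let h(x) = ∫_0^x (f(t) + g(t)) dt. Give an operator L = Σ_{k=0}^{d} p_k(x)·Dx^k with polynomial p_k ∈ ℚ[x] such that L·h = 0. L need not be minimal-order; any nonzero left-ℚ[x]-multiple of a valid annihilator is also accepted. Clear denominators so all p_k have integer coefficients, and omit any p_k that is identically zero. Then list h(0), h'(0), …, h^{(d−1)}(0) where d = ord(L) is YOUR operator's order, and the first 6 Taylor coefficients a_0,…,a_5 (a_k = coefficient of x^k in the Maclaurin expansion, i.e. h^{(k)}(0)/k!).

f: a_k = 0, -4, 0, 32/3, 0, -128/15, …
g: a_k = 1, 4, 8, 32/3, 32/3, 128/15, …
L₀ := lclm(L_f,L_g); ord L₀ ≤ 2+1.
Integrate: L := L₀·Dx.
L = -64·Dx + 16·Dx^2 - 4·Dx^3 + Dx^4  (order 4).
h: a_k = 0, 1, 0, 8/3, 16/3, 32/15, …
ICs: h(0) = 0, h′(0) = 1, h′′(0) = 0, h′′′(0) = 16.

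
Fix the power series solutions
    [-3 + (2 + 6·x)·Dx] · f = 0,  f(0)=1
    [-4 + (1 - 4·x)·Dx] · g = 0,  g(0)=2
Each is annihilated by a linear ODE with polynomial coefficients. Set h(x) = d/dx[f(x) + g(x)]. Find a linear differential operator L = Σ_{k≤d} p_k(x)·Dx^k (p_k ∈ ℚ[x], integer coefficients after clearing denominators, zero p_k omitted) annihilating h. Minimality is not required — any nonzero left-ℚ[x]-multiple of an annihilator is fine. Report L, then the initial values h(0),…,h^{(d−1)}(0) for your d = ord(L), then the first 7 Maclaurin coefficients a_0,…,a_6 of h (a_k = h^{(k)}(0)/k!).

L = (-792 - 864·x) + (-357 - 2520·x - 3024·x^2)·Dx + (38 + 34·x - 528·x^2 - 864·x^3)·Dx^2  (order 2).
h: a_k = 19/2, 247/4, 6225/16, 65131/32, 2629945/256, 25119897/512, 470267245/2048, …
ICs: h(0) = 19/2, h′(0) = 247/4.

f: a_k = 1, 3/2, -9/8, 27/16, -405/128, 1701/256, -15309/1024, …
g: a_k = 2, 8, 32, 128, 512, 2048, 8192, …
L₀ := lclm(L_f,L_g); ord L₀ ≤ 1+1.
h=h₀': d/dx-closure on L₀ ⇒ L.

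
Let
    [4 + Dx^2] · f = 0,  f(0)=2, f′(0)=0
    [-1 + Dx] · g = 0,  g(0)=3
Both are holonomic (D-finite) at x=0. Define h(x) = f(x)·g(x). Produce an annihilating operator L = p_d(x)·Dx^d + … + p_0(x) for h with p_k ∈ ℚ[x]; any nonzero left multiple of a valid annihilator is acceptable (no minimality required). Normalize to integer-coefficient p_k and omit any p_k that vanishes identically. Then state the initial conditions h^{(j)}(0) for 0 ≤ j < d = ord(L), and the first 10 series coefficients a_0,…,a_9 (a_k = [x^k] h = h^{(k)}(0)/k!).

f: a_k = 2, 0, -4, 0, 4/3, 0, -8/45, 0, 4/315, 0, …
g: a_k = 3, 3, 3/2, 1/2, 1/8, 1/40, 1/240, 1/1680, 1/13440, 1/120960, …
Product ⇒ symmetric product L₀, ord ≤ 2.
L = 5 - 2·Dx + Dx^2  (order 2).
h: a_k = 6, 6, -9, -11, -7/4, 41/20, 39/40, 29/840, -527/6720, -1199/60480, …
ICs: h(0) = 6, h′(0) = 6.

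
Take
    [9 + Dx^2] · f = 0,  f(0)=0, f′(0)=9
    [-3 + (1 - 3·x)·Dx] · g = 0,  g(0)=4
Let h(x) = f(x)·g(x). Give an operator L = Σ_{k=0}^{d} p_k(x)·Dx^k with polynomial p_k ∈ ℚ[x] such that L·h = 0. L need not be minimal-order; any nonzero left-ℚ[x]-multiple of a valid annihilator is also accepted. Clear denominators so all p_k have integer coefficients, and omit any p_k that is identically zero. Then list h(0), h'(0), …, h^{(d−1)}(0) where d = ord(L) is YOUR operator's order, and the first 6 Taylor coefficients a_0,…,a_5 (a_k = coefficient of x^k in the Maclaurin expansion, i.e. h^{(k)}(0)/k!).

L = (-9 + 27·x) + 6·Dx + (-1 + 3·x)·Dx^2  (order 2).
h: a_k = 0, 36, 108, 270, 810, 24543/10, …
ICs: h(0) = 0, h′(0) = 36.

f: a_k = 0, 9, 0, -27/2, 0, 243/40, …
g: a_k = 4, 12, 36, 108, 324, 972, …
Sym-product of L_f,L_g gives L₀ (≤ ord 2).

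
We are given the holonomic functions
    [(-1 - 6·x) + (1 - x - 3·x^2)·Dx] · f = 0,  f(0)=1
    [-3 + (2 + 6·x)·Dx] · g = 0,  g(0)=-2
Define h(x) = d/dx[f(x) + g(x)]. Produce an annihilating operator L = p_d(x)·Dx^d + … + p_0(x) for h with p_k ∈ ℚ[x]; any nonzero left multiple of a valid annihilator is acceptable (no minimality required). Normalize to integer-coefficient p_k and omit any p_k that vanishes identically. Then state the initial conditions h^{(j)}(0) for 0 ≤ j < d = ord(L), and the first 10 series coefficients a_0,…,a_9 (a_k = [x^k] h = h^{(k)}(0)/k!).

L = (-468 - 2754·x - 7452·x^2 - 6804·x^3 - 7290·x^4) + (-141 - 2052·x - 10179·x^2 - 21384·x^3 - 26001·x^4 - 21870·x^5)·Dx + (38 + 274·x + 546·x^2 - 234·x^3 - 2970·x^4 - 6642·x^5 - 4860·x^6)·Dx^2  (order 2).
h: a_k = -2, 25/2, 87/8, 1621/16, 17095/128, 194919/256, 1050259/1024, 11137741/2048, 215142903/32768, 2476071475/65536, …
ICs: h(0) = -2, h′(0) = 25/2.

f: a_k = 1, 1, 4, 7, 19, 40, 97, 217, 508, 1159, …
g: a_k = -2, -3, 9/4, -27/8, 405/64, -1701/128, 15309/512, -72171/1024, 2814669/16384, -14073345/32768, …
L₀ := lclm(L_f,L_g); ord L₀ ≤ 1+1.
h=h₀': d/dx-closure on L₀ ⇒ L.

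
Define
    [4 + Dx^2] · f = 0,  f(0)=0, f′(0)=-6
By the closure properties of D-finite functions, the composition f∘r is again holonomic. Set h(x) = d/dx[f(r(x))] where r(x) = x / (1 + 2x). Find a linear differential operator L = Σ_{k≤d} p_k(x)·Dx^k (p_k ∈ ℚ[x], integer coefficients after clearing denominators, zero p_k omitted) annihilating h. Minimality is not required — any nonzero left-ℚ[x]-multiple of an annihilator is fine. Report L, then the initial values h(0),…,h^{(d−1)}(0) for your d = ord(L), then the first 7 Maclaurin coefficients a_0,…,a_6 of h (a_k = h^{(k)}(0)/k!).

L = (28 + 96·x + 96·x^2) + (12 + 72·x + 144·x^2 + 96·x^3)·Dx + (1 + 8·x + 24·x^2 + 32·x^3 + 16·x^4)·Dx^2  (order 2).
h: a_k = -6, 24, -60, 96, -4, -720, 55448/15, …
ICs: h(0) = -6, h′(0) = 24.

f: a_k = 0, -6, 0, 4, 0, -4/5, 0, …
L₀ from L_f via x↦r, Dx↦r'^{-1}Dx.
h₀' ⇒ L via d/dx closure of L₀.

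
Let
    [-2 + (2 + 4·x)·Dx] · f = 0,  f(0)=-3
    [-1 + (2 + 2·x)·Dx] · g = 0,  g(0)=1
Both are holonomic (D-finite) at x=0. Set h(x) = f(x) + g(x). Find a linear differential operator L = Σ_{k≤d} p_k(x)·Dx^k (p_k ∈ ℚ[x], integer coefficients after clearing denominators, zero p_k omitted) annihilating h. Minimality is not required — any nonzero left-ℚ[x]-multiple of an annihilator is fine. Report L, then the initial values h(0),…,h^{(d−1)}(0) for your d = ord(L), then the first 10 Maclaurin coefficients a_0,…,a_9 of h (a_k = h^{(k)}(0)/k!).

f: a_k = -3, -3, 3/2, -3/2, 15/8, -21/8, 63/16, -99/16, 1287/128, -2145/128, …
g: a_k = 1, 1/2, -1/8, 1/16, -5/128, 7/256, -21/1024, 33/2048, -429/32768, 715/65536, …
Sum ⇒ L₀ = lclm(L_f,L_g) in ℚ(x)⟨Dx⟩.
L = -1 + (3 + 4·x)·Dx + (2 + 6·x + 4·x^2)·Dx^2  (order 2).
h: a_k = -2, -5/2, 11/8, -23/16, 235/128, -665/256, 4011/1024, -12639/2048, 329043/32768, -1097525/65536, …
ICs: h(0) = -2, h′(0) = -5/2.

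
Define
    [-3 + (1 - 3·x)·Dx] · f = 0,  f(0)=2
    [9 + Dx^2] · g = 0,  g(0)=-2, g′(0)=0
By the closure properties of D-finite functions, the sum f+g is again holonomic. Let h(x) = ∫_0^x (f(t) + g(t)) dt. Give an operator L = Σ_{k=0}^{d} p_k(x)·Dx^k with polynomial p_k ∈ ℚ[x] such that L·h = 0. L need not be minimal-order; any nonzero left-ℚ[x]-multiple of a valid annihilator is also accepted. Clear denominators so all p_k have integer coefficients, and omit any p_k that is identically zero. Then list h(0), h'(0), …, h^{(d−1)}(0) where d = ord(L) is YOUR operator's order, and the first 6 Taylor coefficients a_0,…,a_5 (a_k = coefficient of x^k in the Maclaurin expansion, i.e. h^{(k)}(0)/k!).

L = (63 - 54·x + 81·x^2)·Dx + (-9 + 45·x - 81·x^2 + 81·x^3)·Dx^2 + (7 - 6·x + 9·x^2)·Dx^3 + (-1 + 5·x - 9·x^2 + 9·x^3)·Dx^4  (order 4).
h: a_k = 0, 0, 3, 9, 27/2, 621/20, …
ICs: h(0) = 0, h′(0) = 0, h′′(0) = 6, h′′′(0) = 54.

f: a_k = 2, 6, 18, 54, 162, 486, …
g: a_k = -2, 0, 9, 0, -27/4, 0, …
f+g: L₀ = lclm(L_f,L_g), ord ≤ 1+2.
Integrate: L := L₀·Dx.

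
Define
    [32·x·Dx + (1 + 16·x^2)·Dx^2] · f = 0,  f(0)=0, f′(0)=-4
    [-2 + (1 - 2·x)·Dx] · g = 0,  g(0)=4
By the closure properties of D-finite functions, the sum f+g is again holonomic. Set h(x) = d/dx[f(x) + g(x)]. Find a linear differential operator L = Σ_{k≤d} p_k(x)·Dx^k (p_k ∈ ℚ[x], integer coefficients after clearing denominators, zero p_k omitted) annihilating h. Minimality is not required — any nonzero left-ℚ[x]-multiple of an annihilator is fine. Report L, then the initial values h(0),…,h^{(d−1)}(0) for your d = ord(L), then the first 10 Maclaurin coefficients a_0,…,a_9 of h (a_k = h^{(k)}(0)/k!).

L = (32 - 256·x - 1536·x^2) + (-14 + 32·x + 160·x^2 - 1536·x^3)·Dx + (1 + 6·x + 96·x^3 - 256·x^4)·Dx^2  (order 2).
h: a_k = 4, 32, 160, 256, -384, 1536, 19968, 8192, -243712, 40960, …
ICs: h(0) = 4, h′(0) = 32.

f: a_k = 0, -4, 0, 64/3, 0, -1024/5, 0, 16384/7, 0, -262144/9, …
g: a_k = 4, 8, 16, 32, 64, 128, 256, 512, 1024, 2048, …
f+g: L₀ = lclm(L_f,L_g), ord ≤ 2+1.
Derive L from L₀ (diff closure).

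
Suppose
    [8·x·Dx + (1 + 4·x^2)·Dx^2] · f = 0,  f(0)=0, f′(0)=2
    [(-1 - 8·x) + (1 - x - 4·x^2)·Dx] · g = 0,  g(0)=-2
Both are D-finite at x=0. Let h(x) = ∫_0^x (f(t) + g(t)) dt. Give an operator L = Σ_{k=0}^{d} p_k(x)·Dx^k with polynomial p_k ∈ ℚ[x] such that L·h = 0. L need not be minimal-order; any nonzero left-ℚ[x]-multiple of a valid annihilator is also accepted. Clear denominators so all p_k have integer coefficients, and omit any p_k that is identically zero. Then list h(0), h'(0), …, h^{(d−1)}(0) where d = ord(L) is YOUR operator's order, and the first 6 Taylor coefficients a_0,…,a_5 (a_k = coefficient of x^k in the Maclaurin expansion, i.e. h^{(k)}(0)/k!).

L = (40 - 160·x - 2272·x^2 - 4608·x^3 - 16896·x^4 - 6144·x^6)·Dx^2 + (-31 - 264·x - 364·x^2 - 2208·x^3 - 4160·x^4 - 12800·x^5 - 768·x^6 - 6144·x^7)·Dx^3 + (5 + 11·x + 80·x^2 - 116·x^3 - 80·x^4 - 704·x^5 - 1536·x^6 - 256·x^7 - 1024·x^8)·Dx^4  (order 4).
h: a_k = 0, -2, 0, -10/3, -31/6, -58/5, …
ICs: h(0) = 0, h′(0) = -2, h′′(0) = 0, h′′′(0) = -20.

f: a_k = 0, 2, 0, -8/3, 0, 32/5, …
g: a_k = -2, -2, -10, -18, -58, -130, …
h₀=f+g: left-lcm gives L₀, ord ≤ 3.
Integrate: L := L₀·Dx.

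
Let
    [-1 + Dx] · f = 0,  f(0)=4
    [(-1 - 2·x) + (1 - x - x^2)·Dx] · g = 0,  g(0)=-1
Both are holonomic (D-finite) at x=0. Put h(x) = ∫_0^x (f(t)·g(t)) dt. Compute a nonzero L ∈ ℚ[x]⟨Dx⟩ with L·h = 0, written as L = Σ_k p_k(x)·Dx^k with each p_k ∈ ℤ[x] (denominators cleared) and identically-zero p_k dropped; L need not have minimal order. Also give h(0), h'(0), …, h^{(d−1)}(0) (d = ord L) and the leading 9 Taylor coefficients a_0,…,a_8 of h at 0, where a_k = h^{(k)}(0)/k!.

L = (2 + x - x^2)·Dx + (-1 + x + x^2)·Dx^2  (order 2).
h: a_k = 0, -4, -4, -14/3, -17/3, -221/30, -893/90, -17347/1260, -98221/5040, …
ICs: h(0) = 0, h′(0) = -4.

f: a_k = 4, 4, 2, 2/3, 1/6, 1/30, 1/180, 1/1260, 1/10080, …
g: a_k = -1, -1, -2, -3, -5, -8, -13, -21, -34, …
Product ⇒ symmetric product L₀, ord ≤ 1.
h=∫h₀ ⇒ L = L₀·Dx.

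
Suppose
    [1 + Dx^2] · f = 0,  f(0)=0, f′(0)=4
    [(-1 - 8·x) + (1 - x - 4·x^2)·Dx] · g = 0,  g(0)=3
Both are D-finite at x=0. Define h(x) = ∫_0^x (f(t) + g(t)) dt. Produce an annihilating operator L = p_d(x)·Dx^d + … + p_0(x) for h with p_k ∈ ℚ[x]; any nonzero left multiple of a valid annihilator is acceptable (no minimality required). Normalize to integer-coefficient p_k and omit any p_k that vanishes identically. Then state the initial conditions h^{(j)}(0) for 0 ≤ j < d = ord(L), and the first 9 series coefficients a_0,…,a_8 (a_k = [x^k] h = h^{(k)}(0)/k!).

L = (-55 - 486·x - 553·x^2 - 1488·x^3 - 80·x^4 - 128·x^5)·Dx + (11 + 11·x + 23·x^2 - 169·x^3 - 348·x^4 - 48·x^5 - 64·x^6)·Dx^2 + (-55 - 486·x - 553·x^2 - 1488·x^3 - 80·x^4 - 128·x^5)·Dx^3 + (11 + 11·x + 23·x^2 - 169·x^3 - 348·x^4 - 48·x^5 - 64·x^6)·Dx^4  (order 4).
h: a_k = 0, 3, 7/2, 5, 79/12, 87/5, 5851/180, 543/7, 1666979/10080, …
ICs: h(0) = 0, h′(0) = 3, h′′(0) = 7, h′′′(0) = 30.

f: a_k = 0, 4, 0, -2/3, 0, 1/30, 0, -1/1260, 0, …
g: a_k = 3, 3, 15, 27, 87, 195, 543, 1323, 3495, …
f+g: L₀ = lclm(L_f,L_g), ord ≤ 2+1.
h=∫h₀ ⇒ L = L₀·Dx.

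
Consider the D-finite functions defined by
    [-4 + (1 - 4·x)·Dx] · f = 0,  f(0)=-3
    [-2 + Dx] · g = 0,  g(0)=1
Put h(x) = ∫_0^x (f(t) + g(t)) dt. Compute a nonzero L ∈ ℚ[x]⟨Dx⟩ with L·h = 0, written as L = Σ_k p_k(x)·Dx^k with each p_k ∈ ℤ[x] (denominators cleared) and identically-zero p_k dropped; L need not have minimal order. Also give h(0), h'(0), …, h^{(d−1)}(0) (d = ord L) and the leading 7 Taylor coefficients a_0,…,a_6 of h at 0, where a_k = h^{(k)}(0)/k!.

L = (-24 - 32·x)·Dx + (14 + 16·x - 32·x^2)·Dx^2 + (-1 + 16·x^2)·Dx^3  (order 3).
h: a_k = 0, -2, -5, -46/3, -143/3, -2302/15, -23038/45, …
ICs: h(0) = 0, h′(0) = -2, h′′(0) = -10.

f: a_k = -3, -12, -48, -192, -768, -3072, -12288, …
g: a_k = 1, 2, 2, 4/3, 2/3, 4/15, 4/45, …
f+g: L₀ = lclm(L_f,L_g), ord ≤ 1+1.
∫: right-multiply L₀ by Dx.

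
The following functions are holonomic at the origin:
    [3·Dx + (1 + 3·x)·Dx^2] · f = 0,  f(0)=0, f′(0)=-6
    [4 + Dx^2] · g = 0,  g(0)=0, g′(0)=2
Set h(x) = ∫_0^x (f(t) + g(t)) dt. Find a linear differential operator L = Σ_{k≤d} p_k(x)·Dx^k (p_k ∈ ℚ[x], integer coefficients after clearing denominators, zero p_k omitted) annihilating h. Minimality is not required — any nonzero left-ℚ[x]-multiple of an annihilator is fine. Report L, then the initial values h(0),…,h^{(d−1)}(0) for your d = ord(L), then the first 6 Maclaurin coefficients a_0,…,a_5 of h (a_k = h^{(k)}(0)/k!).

f: a_k = 0, -6, 9, -18, 81/2, -486/5, …
g: a_k = 0, 2, 0, -4/3, 0, 4/15, …
f+g: L₀ = lclm(L_f,L_g), ord ≤ 2+2.
Integrate: L := L₀·Dx.
L = (348 + 144·x + 216·x^2)·Dx^2 + (44 + 180·x + 216·x^2 + 216·x^3)·Dx^3 + (87 + 36·x + 54·x^2)·Dx^4 + (11 + 45·x + 54·x^2 + 54·x^3)·Dx^5  (order 5).
h: a_k = 0, 0, -2, 3, -29/6, 81/10, …
ICs: h(0) = 0, h′(0) = 0, h′′(0) = -4, h′′′(0) = 18, h′′′′(0) = -116.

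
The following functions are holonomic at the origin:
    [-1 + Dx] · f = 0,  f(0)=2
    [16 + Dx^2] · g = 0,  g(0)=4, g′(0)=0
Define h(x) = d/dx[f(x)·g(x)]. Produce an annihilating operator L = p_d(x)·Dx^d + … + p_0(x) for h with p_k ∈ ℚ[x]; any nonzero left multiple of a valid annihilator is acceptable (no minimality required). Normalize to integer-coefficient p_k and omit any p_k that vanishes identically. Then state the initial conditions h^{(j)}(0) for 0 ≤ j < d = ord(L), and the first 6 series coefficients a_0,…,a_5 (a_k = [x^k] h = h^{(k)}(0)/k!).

f: a_k = 2, 2, 1, 1/3, 1/12, 1/60, …
g: a_k = 4, 0, -32, 0, 128/3, 0, …
f·g: L₀ = L_f ⊗_s L_g, ord ≤ 1·2.
h₀' ⇒ L via d/dx closure of L₀.
L = 17 - 2·Dx + Dx^2  (order 2).
h: a_k = 8, -120, -188, 644/3, 1121/3, -33, …
ICs: h(0) = 8, h′(0) = -120.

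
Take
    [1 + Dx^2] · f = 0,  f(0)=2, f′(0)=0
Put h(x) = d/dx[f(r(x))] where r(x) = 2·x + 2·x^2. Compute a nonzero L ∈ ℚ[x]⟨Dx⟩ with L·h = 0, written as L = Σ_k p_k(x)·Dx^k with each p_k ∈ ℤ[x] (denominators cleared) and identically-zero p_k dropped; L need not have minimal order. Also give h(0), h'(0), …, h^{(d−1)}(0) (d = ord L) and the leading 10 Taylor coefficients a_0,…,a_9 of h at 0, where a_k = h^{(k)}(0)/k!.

f: a_k = 2, 0, -1, 0, 1/12, 0, -1/360, 0, 1/20160, 0, …
Change of var in L_f (x↦r) gives L₀.
h₀' ⇒ L via d/dx closure of L₀.
L = (16 + 32·x + 96·x^2 + 128·x^3 + 64·x^4) + (-6 - 12·x)·Dx + (1 + 4·x + 4·x^2)·Dx^2  (order 2).
h: a_k = 0, -8, -24, -32/3, 80/3, 704/15, 448/15, -3328/315, -1088/35, -65536/2835, …
ICs: h(0) = 0, h′(0) = -8.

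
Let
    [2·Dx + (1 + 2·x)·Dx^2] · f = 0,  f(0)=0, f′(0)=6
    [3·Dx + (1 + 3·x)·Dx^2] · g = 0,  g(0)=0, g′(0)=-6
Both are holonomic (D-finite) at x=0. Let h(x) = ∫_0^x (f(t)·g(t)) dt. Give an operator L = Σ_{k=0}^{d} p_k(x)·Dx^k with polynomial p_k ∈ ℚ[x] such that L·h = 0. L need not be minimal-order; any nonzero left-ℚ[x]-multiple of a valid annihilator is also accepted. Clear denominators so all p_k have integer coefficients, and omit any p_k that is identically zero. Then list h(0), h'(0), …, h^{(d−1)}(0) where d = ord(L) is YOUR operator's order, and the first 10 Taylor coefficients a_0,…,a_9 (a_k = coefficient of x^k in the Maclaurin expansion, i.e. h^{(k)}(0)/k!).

L = (156 + 720·x + 864·x^2)·Dx^2 + (310 + 2244·x + 5400·x^2 + 4320·x^3)·Dx^3 + (88 + 860·x + 3132·x^2 + 5040·x^3 + 3024·x^4)·Dx^4 + (5 + 62·x + 305·x^2 + 744·x^3 + 900·x^4 + 432·x^5)·Dx^5  (order 5).
h: a_k = 0, 0, 0, -12, 45/2, -42, 165/2, -5967/35, 1473/4, -28908/35, …
ICs: h(0) = 0, h′(0) = 0, h′′(0) = 0, h′′′(0) = -72, h′′′′(0) = 540.

f: a_k = 0, 6, -6, 8, -12, 96/5, -32, 384/7, -96, 512/3, …
g: a_k = 0, -6, 9, -18, 81/2, -486/5, 243, -4374/7, 6561/4, -4374, …
L₀ := L_f ⊗_s L_g (sym. prod.), ord ≤ 4.
∫: right-multiply L₀ by Dx.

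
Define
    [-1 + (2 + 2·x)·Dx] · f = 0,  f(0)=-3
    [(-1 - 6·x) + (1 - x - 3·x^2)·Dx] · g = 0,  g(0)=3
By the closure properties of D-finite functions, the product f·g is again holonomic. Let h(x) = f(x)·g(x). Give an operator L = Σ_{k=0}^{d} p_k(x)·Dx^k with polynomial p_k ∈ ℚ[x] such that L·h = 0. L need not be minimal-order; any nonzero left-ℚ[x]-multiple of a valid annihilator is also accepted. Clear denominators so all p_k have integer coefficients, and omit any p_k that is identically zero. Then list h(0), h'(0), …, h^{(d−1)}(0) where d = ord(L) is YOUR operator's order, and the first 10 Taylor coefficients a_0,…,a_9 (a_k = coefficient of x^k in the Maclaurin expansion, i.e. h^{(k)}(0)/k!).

f: a_k = -3, -3/2, 3/8, -3/16, 15/128, -21/256, 63/1024, -99/2048, 1287/32768, -2145/65536, …
g: a_k = 3, 3, 12, 21, 57, 120, 291, 651, 1524, 3477, …
L₀ := L_f ⊗_s L_g (sym. prod.), ord ≤ 1.
L = (3 + 13·x + 9·x^2) + (-2 + 8·x^2 + 6·x^3)·Dx  (order 1).
h: a_k = -9, -27/2, -315/8, -1287/16, -25371/128, -112581/256, -1059039/1024, -4820319/2048, -178788987/32768, -820335033/65536, …
ICs: h(0) = -9.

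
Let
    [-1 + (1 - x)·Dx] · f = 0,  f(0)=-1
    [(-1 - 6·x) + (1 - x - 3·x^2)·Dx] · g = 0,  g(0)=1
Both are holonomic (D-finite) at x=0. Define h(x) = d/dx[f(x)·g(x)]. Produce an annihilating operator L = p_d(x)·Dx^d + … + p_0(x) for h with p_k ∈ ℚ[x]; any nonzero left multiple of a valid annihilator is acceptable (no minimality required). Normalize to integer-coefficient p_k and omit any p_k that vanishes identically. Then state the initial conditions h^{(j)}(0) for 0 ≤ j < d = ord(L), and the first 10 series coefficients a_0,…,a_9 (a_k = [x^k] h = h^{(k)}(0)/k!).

f: a_k = -1, -1, -1, -1, -1, -1, -1, -1, -1, -1, …
g: a_k = 1, 1, 4, 7, 19, 40, 97, 217, 508, 1159, …
h₀=f·g: eliminate ⇒ L₀, order ≤ 1·1.
Differentiate: ansatz ord ≤ ord L₀ ⇒ L.
L = (12 + 6·x - 12·x^2 - 96·x^3 + 108·x^4) + (-2 + 21·x^2 - 16·x^3 - 30·x^4 + 27·x^5)·Dx  (order 1).
h: a_k = -2, -12, -39, -128, -360, -1014, -2702, -7152, -18477, -47360, …
ICs: h(0) = -2.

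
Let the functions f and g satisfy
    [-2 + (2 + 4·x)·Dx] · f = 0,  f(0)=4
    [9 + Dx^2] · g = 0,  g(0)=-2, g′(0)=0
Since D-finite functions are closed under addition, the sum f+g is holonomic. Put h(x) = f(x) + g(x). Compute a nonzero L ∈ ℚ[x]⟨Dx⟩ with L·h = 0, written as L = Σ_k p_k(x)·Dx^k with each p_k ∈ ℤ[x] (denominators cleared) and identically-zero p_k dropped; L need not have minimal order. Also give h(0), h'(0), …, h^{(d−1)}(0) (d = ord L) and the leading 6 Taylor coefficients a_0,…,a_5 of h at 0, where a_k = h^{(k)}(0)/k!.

f: a_k = 4, 4, -2, 2, -5/2, 7/2, …
g: a_k = -2, 0, 9, 0, -27/4, 0, …
Weyl lclm of L_f,L_g ⇒ L₀ (ord ≤ 3).
L = (-27 - 81·x - 81·x^2) + (18 + 117·x + 243·x^2 + 162·x^3)·Dx + (-3 - 9·x - 9·x^2)·Dx^2 + (2 + 13·x + 27·x^2 + 18·x^3)·Dx^3  (order 3).
h: a_k = 2, 4, 7, 2, -37/4, 7/2, …
ICs: h(0) = 2, h′(0) = 4, h′′(0) = 14.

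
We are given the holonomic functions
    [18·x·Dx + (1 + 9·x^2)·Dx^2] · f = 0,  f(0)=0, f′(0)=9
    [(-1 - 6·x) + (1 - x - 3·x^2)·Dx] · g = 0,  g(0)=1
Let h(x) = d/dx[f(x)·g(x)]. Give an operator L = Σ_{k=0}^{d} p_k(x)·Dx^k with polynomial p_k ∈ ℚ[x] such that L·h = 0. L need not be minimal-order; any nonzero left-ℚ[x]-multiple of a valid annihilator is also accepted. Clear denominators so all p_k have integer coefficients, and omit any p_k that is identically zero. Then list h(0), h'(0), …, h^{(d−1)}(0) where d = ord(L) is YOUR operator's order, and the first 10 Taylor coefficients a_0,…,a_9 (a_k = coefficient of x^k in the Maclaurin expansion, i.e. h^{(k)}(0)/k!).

f: a_k = 0, 9, 0, -27, 0, 729/5, 0, -6561/7, 0, 6561, …
g: a_k = 1, 1, 4, 7, 19, 40, 97, 217, 508, 1159, …
f·g: L₀ = L_f ⊗_s L_g, ord ≤ 2·1.
h=h₀': d/dx-closure on L₀ ⇒ L.
L = (-6 + 1134·x^2 + 1944·x^3 + 8748·x^4) + (6 + 42·x + 54·x^2 + 270·x^3 + 1944·x^4 + 5832·x^5)·Dx + (-1 - 2·x - 30·x^2 + 18·x^3 - 108·x^4 + 324·x^5 + 729·x^6)·Dx^2  (order 2).
h: a_k = 9, 18, 27, 144, 1044, 9504/5, 207/5, 267768/35, 2373543/35, 104040, …
ICs: h(0) = 9, h′(0) = 18.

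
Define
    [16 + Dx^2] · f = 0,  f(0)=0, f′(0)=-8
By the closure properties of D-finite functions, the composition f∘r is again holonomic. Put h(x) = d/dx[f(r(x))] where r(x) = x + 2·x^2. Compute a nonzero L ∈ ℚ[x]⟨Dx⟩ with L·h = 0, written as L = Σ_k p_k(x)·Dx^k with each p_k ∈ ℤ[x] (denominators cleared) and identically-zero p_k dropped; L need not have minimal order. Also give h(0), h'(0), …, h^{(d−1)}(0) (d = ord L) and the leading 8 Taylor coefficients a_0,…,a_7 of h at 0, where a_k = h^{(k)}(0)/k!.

L = (64 + 256·x + 1536·x^2 + 4096·x^3 + 4096·x^4) + (-12 - 48·x)·Dx + (1 + 8·x + 16·x^2)·Dx^2  (order 2).
h: a_k = -8, -32, 64, 512, 3584/3, 0, -212992/45, -458752/45, …
ICs: h(0) = -8, h′(0) = -32.

f: a_k = 0, -8, 0, 64/3, 0, -256/15, 0, 2048/315, …
Change of var in L_f (x↦r) gives L₀.
h₀' ⇒ L via d/dx closure of L₀.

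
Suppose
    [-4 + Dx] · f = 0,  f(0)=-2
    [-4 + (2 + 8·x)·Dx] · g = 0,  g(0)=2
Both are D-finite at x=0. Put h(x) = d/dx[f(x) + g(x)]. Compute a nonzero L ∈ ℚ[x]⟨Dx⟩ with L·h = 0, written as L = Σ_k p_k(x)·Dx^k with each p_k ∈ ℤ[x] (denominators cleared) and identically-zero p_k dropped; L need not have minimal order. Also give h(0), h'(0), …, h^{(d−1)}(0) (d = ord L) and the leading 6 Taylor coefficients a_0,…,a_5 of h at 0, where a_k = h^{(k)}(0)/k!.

L = (-40 - 64·x) + (-2 - 64·x - 128·x^2)·Dx + (3 + 20·x + 32·x^2)·Dx^2  (order 2).
h: a_k = -4, -40, -40, -496/3, 584/3, -16144/15, …
ICs: h(0) = -4, h′(0) = -40.

f: a_k = -2, -8, -16, -64/3, -64/3, -256/15, …
g: a_k = 2, 4, -4, 8, -20, 56, …
f+g: L₀ = lclm(L_f,L_g), ord ≤ 1+1.
h₀' ⇒ L via d/dx closure of L₀.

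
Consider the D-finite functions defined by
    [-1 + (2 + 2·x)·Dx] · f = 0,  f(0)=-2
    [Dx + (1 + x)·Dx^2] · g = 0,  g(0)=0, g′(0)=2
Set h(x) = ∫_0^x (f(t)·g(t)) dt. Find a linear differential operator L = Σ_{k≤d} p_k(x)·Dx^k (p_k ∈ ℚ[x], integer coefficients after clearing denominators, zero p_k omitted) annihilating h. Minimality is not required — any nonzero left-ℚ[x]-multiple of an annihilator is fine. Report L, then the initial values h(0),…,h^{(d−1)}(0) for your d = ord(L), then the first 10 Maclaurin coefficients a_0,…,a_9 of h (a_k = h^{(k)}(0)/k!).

L = Dx + (4 + 8·x + 4·x^2)·Dx^3  (order 3).
h: a_k = 0, 0, -2, 0, 1/24, -1/30, 71/2880, -31/1680, 3043/215040, -2689/241920, …
ICs: h(0) = 0, h′(0) = 0, h′′(0) = -4.

f: a_k = -2, -1, 1/4, -1/8, 5/64, -7/128, 21/512, -33/1024, 429/16384, -715/32768, …
g: a_k = 0, 2, -1, 2/3, -1/2, 2/5, -1/3, 2/7, -1/4, 2/9, …
h₀=f·g: eliminate ⇒ L₀, order ≤ 1·2.
h=∫h₀ ⇒ L = L₀·Dx.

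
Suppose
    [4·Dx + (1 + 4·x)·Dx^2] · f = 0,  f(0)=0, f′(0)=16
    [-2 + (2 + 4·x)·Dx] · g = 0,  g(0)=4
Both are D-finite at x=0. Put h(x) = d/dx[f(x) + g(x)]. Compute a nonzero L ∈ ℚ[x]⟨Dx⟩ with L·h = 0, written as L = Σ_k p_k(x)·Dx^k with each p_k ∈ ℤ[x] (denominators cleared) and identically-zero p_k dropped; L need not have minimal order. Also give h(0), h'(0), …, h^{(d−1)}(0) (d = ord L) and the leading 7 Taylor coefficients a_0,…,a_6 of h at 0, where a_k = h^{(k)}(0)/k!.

f: a_k = 0, 16, -32, 256/3, -256, 4096/5, -8192/3, …
g: a_k = 4, 4, -2, 2, -5/2, 7/2, -21/4, …
Sum ⇒ L₀ = lclm(L_f,L_g) in ℚ(x)⟨Dx⟩.
h=h₀': d/dx-closure on L₀ ⇒ L.
L = (20 + 16·x) + (29 + 104·x + 80·x^2)·Dx + (3 + 22·x + 48·x^2 + 32·x^3)·Dx^2  (order 2).
h: a_k = 20, -68, 262, -1034, 8227/2, -32831/2, 262375/4, …
ICs: h(0) = 20, h′(0) = -68.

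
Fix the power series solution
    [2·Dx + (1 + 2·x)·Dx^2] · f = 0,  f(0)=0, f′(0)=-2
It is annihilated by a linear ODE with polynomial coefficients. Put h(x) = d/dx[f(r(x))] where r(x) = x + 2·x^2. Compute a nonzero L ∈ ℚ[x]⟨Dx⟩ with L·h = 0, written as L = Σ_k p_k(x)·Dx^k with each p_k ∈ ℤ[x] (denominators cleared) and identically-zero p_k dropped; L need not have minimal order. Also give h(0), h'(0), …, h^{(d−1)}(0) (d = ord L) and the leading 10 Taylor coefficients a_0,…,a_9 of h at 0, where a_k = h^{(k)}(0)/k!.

f: a_k = 0, -2, 2, -8/3, 4, -32/5, 32/3, -128/7, 32, -512/9, …
h₀=f(r): pull back L_f along r ⇒ L₀.
h=h₀': d/dx-closure on L₀ ⇒ L.
L = (-2 + 8·x + 16·x^2) + (1 + 6·x + 12·x^2 + 16·x^3)·Dx  (order 1).
h: a_k = -2, -4, 16, -16, -32, 128, -128, -256, 1024, -1024, …
ICs: h(0) = -2.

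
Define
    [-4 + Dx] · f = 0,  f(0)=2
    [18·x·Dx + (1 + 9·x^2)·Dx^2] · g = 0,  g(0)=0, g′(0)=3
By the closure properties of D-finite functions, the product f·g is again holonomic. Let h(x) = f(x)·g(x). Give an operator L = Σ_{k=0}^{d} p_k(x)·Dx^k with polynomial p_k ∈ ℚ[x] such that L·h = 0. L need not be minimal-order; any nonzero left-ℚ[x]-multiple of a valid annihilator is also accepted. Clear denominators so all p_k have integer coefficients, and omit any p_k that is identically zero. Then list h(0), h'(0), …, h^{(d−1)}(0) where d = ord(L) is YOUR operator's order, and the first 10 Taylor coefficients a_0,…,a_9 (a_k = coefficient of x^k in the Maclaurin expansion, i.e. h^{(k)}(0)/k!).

L = (16 - 72·x + 144·x^2) + (-8 + 18·x - 72·x^2)·Dx + (1 + 9·x^2)·Dx^2  (order 2).
h: a_k = 0, 6, 24, 30, -8, 86/5, 248, -538/105, -167656/105, 33526/105, …
ICs: h(0) = 0, h′(0) = 6.

f: a_k = 2, 8, 16, 64/3, 64/3, 256/15, 512/45, 2048/315, 1024/315, 4096/2835, …
g: a_k = 0, 3, 0, -9, 0, 243/5, 0, -2187/7, 0, 2187, …
f·g: L₀ = L_f ⊗_s L_g, ord ≤ 1·2.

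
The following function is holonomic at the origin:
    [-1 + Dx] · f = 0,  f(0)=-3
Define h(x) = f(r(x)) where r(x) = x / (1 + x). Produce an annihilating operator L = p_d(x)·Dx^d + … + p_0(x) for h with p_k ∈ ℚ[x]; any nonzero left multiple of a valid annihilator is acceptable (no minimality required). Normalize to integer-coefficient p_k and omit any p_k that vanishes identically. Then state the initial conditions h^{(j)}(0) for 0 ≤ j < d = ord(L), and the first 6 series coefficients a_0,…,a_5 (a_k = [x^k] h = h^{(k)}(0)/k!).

L = -1 + (1 + 2·x + x^2)·Dx  (order 1).
h: a_k = -3, -3, 3/2, -1/2, -1/8, 19/40, …
ICs: h(0) = -3.

f: a_k = -3, -3, -3/2, -1/2, -1/8, -1/40, …
Change of var in L_f (x↦r) gives L₀.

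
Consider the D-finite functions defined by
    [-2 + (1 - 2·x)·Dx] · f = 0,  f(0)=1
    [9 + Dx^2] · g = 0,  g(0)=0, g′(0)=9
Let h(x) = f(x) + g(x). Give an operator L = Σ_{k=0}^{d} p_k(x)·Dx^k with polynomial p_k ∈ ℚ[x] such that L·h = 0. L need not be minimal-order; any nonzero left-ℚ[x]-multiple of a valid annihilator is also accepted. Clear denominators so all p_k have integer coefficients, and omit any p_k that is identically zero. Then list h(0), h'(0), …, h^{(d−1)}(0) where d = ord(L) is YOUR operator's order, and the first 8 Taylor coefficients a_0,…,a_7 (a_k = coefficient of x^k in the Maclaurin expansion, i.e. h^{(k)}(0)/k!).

f: a_k = 1, 2, 4, 8, 16, 32, 64, 128, …
g: a_k = 0, 9, 0, -27/2, 0, 243/40, 0, -729/560, …
f+g: L₀ = lclm(L_f,L_g), ord ≤ 1+2.
L = (594 - 648·x + 648·x^2) + (-153 + 630·x - 972·x^2 + 648·x^3)·Dx + (66 - 72·x + 72·x^2)·Dx^2 + (-17 + 70·x - 108·x^2 + 72·x^3)·Dx^3  (order 3).
h: a_k = 1, 11, 4, -11/2, 16, 1523/40, 64, 70951/560, …
ICs: h(0) = 1, h′(0) = 11, h′′(0) = 8.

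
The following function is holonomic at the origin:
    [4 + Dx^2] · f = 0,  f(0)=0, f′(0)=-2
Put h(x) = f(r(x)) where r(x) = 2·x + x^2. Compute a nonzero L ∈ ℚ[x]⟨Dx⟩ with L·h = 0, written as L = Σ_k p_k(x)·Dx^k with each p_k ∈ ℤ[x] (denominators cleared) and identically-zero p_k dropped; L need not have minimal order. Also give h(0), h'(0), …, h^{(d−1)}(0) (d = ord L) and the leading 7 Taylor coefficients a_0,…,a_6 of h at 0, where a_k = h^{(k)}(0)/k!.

L = (16 + 48·x + 48·x^2 + 16·x^3) - Dx + (1 + x)·Dx^2  (order 2).
h: a_k = 0, -4, -2, 32/3, 16, -8/15, -20, …
ICs: h(0) = 0, h′(0) = -4.

f: a_k = 0, -2, 0, 4/3, 0, -4/15, 0, …
h₀=f(r): pull back L_f along r ⇒ L₀.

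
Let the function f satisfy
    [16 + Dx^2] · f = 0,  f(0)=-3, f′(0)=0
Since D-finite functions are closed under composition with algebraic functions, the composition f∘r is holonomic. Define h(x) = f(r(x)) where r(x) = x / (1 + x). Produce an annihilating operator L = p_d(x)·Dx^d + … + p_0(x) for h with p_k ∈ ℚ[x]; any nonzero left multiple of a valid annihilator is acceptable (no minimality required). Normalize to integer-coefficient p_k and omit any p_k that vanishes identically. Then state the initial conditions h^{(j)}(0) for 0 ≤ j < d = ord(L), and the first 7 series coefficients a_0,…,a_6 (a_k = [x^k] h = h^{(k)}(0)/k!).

L = 16 + (2 + 6·x + 6·x^2 + 2·x^3)·Dx + (1 + 4·x + 6·x^2 + 4·x^3 + x^4)·Dx^2  (order 2).
h: a_k = -3, 0, 24, -48, 40, 32, -2744/15, …
ICs: h(0) = -3, h′(0) = 0.

f: a_k = -3, 0, 24, 0, -32, 0, 256/15, …
Change of var in L_f (x↦r) gives L₀.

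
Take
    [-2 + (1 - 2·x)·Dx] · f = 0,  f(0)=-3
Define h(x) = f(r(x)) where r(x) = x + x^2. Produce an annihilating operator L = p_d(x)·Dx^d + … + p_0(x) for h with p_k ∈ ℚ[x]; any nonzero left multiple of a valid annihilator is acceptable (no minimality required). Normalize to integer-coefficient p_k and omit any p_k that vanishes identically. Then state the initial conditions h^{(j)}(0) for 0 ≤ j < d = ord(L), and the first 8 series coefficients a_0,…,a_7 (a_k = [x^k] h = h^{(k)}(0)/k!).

f: a_k = -3, -6, -12, -24, -48, -96, -192, -384, …
h₀=f(r): pull back L_f along r ⇒ L₀.
L = (2 + 4·x) + (-1 + 2·x + 2·x^2)·Dx  (order 1).
h: a_k = -3, -6, -18, -48, -132, -360, -984, -2688, …
ICs: h(0) = -3.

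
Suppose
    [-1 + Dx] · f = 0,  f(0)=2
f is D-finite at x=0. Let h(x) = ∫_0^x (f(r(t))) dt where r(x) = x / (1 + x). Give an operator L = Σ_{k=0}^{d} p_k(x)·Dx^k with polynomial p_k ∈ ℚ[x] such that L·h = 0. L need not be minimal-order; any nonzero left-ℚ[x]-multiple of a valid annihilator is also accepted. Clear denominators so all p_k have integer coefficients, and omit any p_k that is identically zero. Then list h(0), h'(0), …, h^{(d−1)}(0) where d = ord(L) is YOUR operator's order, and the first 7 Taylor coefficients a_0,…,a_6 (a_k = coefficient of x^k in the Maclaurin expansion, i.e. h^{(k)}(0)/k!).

L = -Dx + (1 + 2·x + x^2)·Dx^2  (order 2).
h: a_k = 0, 2, 1, -1/3, 1/12, 1/60, -19/360, …
ICs: h(0) = 0, h′(0) = 2.

f: a_k = 2, 2, 1, 1/3, 1/12, 1/60, 1/360, …
h₀=f(r): pull back L_f along r ⇒ L₀.
h=∫₀ˣh₀: take L = L₀·Dx.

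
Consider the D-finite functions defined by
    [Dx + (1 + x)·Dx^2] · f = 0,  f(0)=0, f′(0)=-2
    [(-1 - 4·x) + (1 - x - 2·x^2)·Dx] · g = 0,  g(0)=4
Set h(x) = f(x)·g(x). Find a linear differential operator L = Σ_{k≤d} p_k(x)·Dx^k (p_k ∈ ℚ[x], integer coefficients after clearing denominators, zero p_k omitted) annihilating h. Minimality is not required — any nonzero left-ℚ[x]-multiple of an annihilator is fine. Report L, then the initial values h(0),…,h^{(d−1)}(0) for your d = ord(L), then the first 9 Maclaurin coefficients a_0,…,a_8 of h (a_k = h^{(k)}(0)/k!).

L = (5 + 8·x) + (1 + 11·x + 10·x^2)·Dx + (-1 + 3·x^2 + 2·x^3)·Dx^2  (order 2).
h: a_k = 0, -8, -4, -68/3, -86/3, -378/5, -658/5, -9938/35, -3823/7, …
ICs: h(0) = 0, h′(0) = -8.

f: a_k = 0, -2, 1, -2/3, 1/2, -2/5, 1/3, -2/7, 1/4, …
g: a_k = 4, 4, 12, 20, 44, 84, 172, 340, 684, …
h₀=f·g: eliminate ⇒ L₀, order ≤ 2·1.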